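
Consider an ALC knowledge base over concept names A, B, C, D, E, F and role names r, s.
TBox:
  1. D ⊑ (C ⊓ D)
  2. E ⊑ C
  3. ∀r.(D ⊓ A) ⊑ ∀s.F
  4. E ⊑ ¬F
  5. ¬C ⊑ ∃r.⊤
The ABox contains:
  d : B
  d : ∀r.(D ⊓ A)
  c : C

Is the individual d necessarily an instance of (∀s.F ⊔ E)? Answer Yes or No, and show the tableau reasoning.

1. d : (∀s.F ⊔ E)?  L(d) = {B, ∀r.(D ⊓ A)} ∪ {(∃s.¬F ⊓ ¬E)}
   clash {F, ¬F} at an ∃-successor — d ∈ (∀s.F ⊔ E)
2. Hence d : (∀s.F ⊔ E): entailed.

Yes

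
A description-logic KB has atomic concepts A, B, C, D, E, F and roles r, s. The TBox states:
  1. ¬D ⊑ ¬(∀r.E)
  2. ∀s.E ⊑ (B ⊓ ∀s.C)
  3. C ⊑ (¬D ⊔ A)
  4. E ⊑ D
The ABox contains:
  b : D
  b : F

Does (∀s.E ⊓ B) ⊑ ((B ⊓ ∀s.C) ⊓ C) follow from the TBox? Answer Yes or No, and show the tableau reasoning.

No

1. (∀s.E ⊓ B) ⊑ ((B ⊓ ∀s.C) ⊓ C)  ⇔  ((∀s.E ⊓ B) ⊓ ((¬B ⊔ ∃s.¬C) ⊔ ¬C)) unsat w.r.t. T
   apply at x₀: ∀s.E⊑(B ⊓ ∀s.C)
   open: L(x₀) ⊇ {B, D, ¬C, ¬E, ∀s.C, …}
2. Hence (∀s.E ⊓ B) ⊑ ((B ⊓ ∀s.C) ⊓ C): not entailed.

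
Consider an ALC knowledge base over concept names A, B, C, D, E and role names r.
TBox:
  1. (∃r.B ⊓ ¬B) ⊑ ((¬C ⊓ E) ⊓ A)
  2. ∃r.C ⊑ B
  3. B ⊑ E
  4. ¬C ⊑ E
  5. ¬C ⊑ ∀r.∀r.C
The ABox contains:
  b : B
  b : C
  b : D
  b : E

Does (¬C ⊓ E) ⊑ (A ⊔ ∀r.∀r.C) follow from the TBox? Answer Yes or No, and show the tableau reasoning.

1. (¬C ⊓ E) ⊑ (A ⊔ ∀r.∀r.C)  ⇔  ((¬C ⊓ E) ⊓ (¬A ⊓ ∃r.∃r.¬C)) unsat w.r.t. T
   all branches close; clash {A, ¬A} at x₀
2. Hence (¬C ⊓ E) ⊑ (A ⊔ ∀r.∀r.C): entailed.

Yes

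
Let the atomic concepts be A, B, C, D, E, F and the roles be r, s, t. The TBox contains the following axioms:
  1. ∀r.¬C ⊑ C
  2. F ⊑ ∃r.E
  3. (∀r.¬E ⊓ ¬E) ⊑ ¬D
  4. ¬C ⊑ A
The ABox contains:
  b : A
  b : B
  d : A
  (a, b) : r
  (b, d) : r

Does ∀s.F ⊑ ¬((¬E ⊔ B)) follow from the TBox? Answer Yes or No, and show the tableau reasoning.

1. ∀s.F ⊑ ¬((¬E ⊔ B))  ⇔  (∀s.F ⊓ (¬E ⊔ B)) unsat w.r.t. T
   open: L(x₀) ⊇ {C, ¬E, ¬F, ∀s.F, ∃r.E} (+ ∃-successors)
2. Hence ∀s.F ⊑ ¬((¬E ⊔ B)): not entailed.

No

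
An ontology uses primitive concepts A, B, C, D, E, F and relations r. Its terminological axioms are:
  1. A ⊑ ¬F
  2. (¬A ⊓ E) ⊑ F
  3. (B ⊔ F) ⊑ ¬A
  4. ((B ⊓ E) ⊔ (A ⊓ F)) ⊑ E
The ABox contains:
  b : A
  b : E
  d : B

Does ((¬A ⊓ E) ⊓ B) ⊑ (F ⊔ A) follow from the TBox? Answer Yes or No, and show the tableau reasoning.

Yes

1. ((¬A ⊓ E) ⊓ B) ⊑ (F ⊔ A)  ⇔  (((¬A ⊓ E) ⊓ B) ⊓ (¬F ⊓ ¬A)) unsat w.r.t. T
   all branches close; clash {F, ¬F} at x₀
2. Hence ((¬A ⊓ E) ⊓ B) ⊑ (F ⊔ A): entailed.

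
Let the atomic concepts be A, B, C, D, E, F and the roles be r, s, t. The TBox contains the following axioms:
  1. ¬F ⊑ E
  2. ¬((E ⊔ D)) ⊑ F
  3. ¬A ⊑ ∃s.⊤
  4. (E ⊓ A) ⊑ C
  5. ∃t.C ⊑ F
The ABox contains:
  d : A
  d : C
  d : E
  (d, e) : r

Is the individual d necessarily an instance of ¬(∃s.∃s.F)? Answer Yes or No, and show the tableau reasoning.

1. d : ¬(∃s.∃s.F)?  L(d) = {A, C, E} ∪ {∃s.∃s.F}
   open: L(d) ⊇ {A, C, E, ∀t.¬C, ∃s.∃s.F} (+ ∃-successors) — d ∉ ¬(∃s.∃s.F) possible
2. Hence d : ¬(∃s.∃s.F): not entailed.

No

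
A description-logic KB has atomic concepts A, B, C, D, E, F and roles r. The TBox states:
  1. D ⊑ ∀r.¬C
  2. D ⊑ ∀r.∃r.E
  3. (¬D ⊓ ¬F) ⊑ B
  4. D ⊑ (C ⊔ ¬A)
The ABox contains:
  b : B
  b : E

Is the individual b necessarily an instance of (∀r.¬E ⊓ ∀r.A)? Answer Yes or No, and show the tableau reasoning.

No

1. b : (∀r.¬E ⊓ ∀r.A)?  L(b) = {B, E} ∪ {(∃r.E ⊔ ∃r.¬A)}
   open: L(b) ⊇ {B, E, ¬D, ∃r.E} (+ ∃-successors) — b ∉ (∀r.¬E ⊓ ∀r.A) possible
2. Hence b : (∀r.¬E ⊓ ∀r.A): not entailed.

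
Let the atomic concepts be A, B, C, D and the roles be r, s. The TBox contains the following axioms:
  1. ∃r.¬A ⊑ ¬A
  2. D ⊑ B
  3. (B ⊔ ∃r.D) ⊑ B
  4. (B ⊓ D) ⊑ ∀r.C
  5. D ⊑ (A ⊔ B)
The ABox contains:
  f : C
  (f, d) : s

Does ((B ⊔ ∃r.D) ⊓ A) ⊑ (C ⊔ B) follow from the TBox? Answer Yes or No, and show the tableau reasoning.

1. ((B ⊔ ∃r.D) ⊓ A) ⊑ (C ⊔ B)  ⇔  (((B ⊔ ∃r.D) ⊓ A) ⊓ (¬C ⊓ ¬B)) unsat w.r.t. T
   all branches close; clash {B, ¬B} at x₀
2. Hence ((B ⊔ ∃r.D) ⊓ A) ⊑ (C ⊔ B): entailed.

Yes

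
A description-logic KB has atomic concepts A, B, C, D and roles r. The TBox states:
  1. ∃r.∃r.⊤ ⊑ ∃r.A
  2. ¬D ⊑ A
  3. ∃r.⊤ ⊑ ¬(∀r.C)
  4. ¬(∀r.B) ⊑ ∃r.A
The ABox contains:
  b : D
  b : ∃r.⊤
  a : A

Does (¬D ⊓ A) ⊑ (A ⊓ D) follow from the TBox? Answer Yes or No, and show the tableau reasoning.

No

1. (¬D ⊓ A) ⊑ (A ⊓ D)  ⇔  ((¬D ⊓ A) ⊓ (¬A ⊔ ¬D)) unsat w.r.t. T
   open: L(x₀) ⊇ {A, ¬D, ∀r.B, ∀r.∀r.⊥, ∀r.⊥}
2. Hence (¬D ⊓ A) ⊑ (A ⊓ D): not entailed.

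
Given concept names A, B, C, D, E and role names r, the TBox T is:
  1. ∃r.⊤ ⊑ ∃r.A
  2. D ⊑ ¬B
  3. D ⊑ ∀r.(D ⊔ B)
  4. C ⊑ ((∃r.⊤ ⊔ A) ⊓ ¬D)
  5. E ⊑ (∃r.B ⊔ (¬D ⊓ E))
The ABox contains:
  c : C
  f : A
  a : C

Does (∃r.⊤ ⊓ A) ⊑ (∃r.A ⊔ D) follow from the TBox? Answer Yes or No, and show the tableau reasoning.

Yes

1. (∃r.⊤ ⊓ A) ⊑ (∃r.A ⊔ D)  ⇔  ((∃r.⊤ ⊓ A) ⊓ (∀r.¬A ⊓ ¬D)) unsat w.r.t. T
   all branches close; clash {A, ¬A} at an ∃-successor
2. Hence (∃r.⊤ ⊓ A) ⊑ (∃r.A ⊔ D): entailed.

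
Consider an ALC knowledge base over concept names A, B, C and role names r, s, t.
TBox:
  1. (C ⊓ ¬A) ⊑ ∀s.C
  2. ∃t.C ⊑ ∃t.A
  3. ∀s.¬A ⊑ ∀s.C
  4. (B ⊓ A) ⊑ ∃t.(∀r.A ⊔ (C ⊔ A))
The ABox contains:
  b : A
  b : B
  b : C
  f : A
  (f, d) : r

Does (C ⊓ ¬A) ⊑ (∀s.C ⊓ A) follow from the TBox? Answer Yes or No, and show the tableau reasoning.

1. (C ⊓ ¬A) ⊑ (∀s.C ⊓ A)  ⇔  ((C ⊓ ¬A) ⊓ (∃s.¬C ⊔ ¬A)) unsat w.r.t. T
   apply at x₀: (C ⊓ ¬A)⊑∀s.C
   open: L(x₀) ⊇ {C, ¬A, ∀s.C, ∀t.¬C, ∃s.A} (+ ∃-successors)
2. Hence (C ⊓ ¬A) ⊑ (∀s.C ⊓ A): not entailed.

No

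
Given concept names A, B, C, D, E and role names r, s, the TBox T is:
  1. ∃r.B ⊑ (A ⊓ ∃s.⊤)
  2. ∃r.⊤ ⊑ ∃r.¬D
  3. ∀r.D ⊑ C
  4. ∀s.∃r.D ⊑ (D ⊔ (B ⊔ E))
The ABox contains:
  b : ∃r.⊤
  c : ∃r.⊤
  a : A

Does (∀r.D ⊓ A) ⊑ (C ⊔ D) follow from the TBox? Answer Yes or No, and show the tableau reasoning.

Yes

1. (∀r.D ⊓ A) ⊑ (C ⊔ D)  ⇔  ((∀r.D ⊓ A) ⊓ (¬C ⊓ ¬D)) unsat w.r.t. T
   all branches close; clash {D, ¬D} at an ∃-successor
2. Hence (∀r.D ⊓ A) ⊑ (C ⊔ D): entailed.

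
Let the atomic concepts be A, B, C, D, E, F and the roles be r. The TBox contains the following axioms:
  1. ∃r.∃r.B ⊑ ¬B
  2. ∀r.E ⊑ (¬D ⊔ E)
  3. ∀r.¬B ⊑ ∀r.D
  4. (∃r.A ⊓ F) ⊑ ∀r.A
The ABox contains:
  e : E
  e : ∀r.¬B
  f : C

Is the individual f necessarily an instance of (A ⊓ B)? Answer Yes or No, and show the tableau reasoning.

1. f : (A ⊓ B)?  L(f) = {C} ∪ {(¬A ⊔ ¬B)}
   open: L(f) ⊇ {C, ¬A, ∀r.¬A, ∀r.∀r.¬B, ∃r.B, …} (+ ∃-successors) — f ∉ (A ⊓ B) possible
2. Hence f : (A ⊓ B): not entailed.

No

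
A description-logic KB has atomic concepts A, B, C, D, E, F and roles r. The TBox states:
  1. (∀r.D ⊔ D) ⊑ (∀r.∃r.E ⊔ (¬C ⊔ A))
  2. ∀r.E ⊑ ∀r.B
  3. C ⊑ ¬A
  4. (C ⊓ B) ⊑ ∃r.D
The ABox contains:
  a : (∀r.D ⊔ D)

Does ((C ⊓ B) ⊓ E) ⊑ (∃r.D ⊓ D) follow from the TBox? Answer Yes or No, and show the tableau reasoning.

No

1. ((C ⊓ B) ⊓ E) ⊑ (∃r.D ⊓ D)  ⇔  (((C ⊓ B) ⊓ E) ⊓ (∀r.¬D ⊔ ¬D)) unsat w.r.t. T
   apply at x₀: C⊑¬A; (C ⊓ B)⊑∃r.D
   open: L(x₀) ⊇ {B, C, E, ¬A, ¬D, …} (+ ∃-successors)
2. Hence ((C ⊓ B) ⊓ E) ⊑ (∃r.D ⊓ D): not entailed.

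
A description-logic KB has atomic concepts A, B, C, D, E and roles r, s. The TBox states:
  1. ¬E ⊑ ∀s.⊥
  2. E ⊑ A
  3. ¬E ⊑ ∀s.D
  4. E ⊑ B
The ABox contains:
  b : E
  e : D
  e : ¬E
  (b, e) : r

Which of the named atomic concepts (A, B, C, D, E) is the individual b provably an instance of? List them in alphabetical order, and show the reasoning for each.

{A, B, E}

1. b : A?  L(b) = {E} ∪ {¬A}
   clash {A, ¬A} at b — b ∈ A
2. b : B?  L(b) = {E} ∪ {¬B}
   clash {B, ¬B} at b — b ∈ B
3. b : C?  L(b) = {E} ∪ {¬C}
   apply at b: E⊑A; E⊑B
   open: L(b) ⊇ {A, B, E, ¬C} — b ∉ C possible
4. b : D?  L(b) = {E} ∪ {¬D}
   apply at b: E⊑A; E⊑B
   open: L(b) ⊇ {A, B, E, ¬D} — b ∉ D possible
5. b : E?  L(b) = {E} ∪ {¬E}
   clash {E, ¬E} at b — b ∈ E
6. Entailed for b: {A, B, E}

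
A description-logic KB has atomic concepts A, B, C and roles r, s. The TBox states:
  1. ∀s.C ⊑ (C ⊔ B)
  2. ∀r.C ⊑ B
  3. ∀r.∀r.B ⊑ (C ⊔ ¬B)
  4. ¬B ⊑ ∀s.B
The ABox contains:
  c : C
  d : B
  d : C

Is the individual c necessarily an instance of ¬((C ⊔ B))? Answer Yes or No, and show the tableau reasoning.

1. c : ¬((C ⊔ B))?  L(c) = {C} ∪ {(C ⊔ B)}
   open: L(c) ⊇ {B, C, ∃r.∃r.¬B} (+ ∃-successors) — c ∉ ¬((C ⊔ B)) possible
2. Hence c : ¬((C ⊔ B)): not entailed.

No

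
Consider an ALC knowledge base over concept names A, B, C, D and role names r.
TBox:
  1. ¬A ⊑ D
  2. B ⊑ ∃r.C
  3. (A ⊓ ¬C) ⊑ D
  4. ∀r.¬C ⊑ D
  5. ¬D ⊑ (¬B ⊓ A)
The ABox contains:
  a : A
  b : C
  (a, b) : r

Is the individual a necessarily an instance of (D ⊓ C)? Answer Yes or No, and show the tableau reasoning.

1. a : (D ⊓ C)?  L(a) = {A} ∪ {(¬D ⊔ ¬C)}
   open: L(a) ⊇ {A, C, ¬B, ¬D, ∃r.C} (+ ∃-successors) — a ∉ (D ⊓ C) possible
2. Hence a : (D ⊓ C): not entailed.

No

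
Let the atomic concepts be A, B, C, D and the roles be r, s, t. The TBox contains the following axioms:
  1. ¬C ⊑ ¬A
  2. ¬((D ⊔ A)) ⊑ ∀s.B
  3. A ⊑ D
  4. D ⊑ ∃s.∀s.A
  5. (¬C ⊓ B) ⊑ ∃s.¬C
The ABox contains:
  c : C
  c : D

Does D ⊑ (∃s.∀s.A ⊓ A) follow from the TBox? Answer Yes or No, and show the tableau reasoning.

No

1. D ⊑ (∃s.∀s.A ⊓ A)  ⇔  (D ⊓ (∀s.∃s.¬A ⊔ ¬A)) unsat w.r.t. T
   apply at x₀: D⊑∃s.∀s.A
   open: L(x₀) ⊇ {C, D, ¬A, ∃s.∀s.A} (+ ∃-successors)
2. Hence D ⊑ (∃s.∀s.A ⊓ A): not entailed.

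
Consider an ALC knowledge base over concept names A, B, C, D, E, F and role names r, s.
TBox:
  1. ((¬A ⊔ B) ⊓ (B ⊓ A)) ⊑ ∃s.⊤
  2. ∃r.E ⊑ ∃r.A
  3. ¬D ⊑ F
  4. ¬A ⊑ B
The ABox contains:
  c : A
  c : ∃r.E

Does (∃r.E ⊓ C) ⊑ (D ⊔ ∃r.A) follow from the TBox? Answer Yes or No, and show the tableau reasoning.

Yes

1. (∃r.E ⊓ C) ⊑ (D ⊔ ∃r.A)  ⇔  ((∃r.E ⊓ C) ⊓ (¬D ⊓ ∀r.¬A)) unsat w.r.t. T
   all branches close; clash {A, ¬A} at an ∃-successor
2. Hence (∃r.E ⊓ C) ⊑ (D ⊔ ∃r.A): entailed.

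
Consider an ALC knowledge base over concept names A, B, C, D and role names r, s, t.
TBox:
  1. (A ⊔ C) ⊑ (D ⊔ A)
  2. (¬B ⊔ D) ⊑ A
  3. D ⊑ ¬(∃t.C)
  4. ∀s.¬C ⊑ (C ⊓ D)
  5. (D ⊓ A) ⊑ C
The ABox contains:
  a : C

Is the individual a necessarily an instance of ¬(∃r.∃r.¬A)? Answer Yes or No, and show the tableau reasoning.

No

1. a : ¬(∃r.∃r.¬A)?  L(a) = {C} ∪ {∃r.∃r.¬A}
   open: L(a) ⊇ {A, B, C, ¬D, ∃r.∃r.¬A, …} (+ ∃-successors) — a ∉ ¬(∃r.∃r.¬A) possible
2. Hence a : ¬(∃r.∃r.¬A): not entailed.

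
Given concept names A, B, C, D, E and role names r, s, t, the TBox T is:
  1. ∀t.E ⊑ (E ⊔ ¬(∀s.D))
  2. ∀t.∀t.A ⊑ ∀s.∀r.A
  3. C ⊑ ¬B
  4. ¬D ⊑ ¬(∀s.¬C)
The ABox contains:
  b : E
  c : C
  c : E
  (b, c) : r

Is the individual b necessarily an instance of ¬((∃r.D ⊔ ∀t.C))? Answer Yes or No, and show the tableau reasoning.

No

1. b : ¬((∃r.D ⊔ ∀t.C))?  L(b) = {E} ∪ {(∃r.D ⊔ ∀t.C)}
   open: L(b) ⊇ {D, E, ¬C, ∃r.D, ∃t.¬E, …} (+ ∃-successors) — b ∉ ¬((∃r.D ⊔ ∀t.C)) possible
2. Hence b : ¬((∃r.D ⊔ ∀t.C)): not entailed.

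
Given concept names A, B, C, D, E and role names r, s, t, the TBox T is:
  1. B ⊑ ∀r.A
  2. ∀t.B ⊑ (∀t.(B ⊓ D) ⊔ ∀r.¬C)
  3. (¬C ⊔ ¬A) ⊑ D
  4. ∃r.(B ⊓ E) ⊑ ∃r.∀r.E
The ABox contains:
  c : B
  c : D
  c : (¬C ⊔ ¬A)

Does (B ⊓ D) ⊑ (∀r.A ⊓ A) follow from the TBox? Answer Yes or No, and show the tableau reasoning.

No

1. (B ⊓ D) ⊑ (∀r.A ⊓ A)  ⇔  ((B ⊓ D) ⊓ (∃r.¬A ⊔ ¬A)) unsat w.r.t. T
   apply at x₀: B⊑∀r.A
   open: L(x₀) ⊇ {B, D, ¬A, ∀r.(¬B ⊔ ¬E), ∀r.A, …} (+ ∃-successors)
2. Hence (B ⊓ D) ⊑ (∀r.A ⊓ A): not entailed.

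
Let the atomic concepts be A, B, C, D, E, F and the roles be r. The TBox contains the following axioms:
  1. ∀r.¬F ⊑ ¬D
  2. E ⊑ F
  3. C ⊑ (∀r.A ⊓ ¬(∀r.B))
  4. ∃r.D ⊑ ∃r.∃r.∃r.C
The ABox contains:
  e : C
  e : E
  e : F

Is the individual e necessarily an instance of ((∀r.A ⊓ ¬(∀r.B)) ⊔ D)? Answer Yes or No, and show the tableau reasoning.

Yes

1. e : ((∀r.A ⊓ ¬(∀r.B)) ⊔ D)?  L(e) = {C, E, F} ∪ {((∃r.¬A ⊔ ∀r.B) ⊓ ¬D)}
   clash {B, ¬B} at an ∃-successor — e ∈ ((∀r.A ⊓ ¬(∀r.B)) ⊔ D)
2. Hence e : ((∀r.A ⊓ ¬(∀r.B)) ⊔ D): entailed.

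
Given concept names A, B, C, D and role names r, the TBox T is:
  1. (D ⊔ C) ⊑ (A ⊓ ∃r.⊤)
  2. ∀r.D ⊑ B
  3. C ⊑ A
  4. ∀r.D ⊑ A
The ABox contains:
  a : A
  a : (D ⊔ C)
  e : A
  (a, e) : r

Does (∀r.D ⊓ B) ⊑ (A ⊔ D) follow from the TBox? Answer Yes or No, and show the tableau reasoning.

1. (∀r.D ⊓ B) ⊑ (A ⊔ D)  ⇔  ((∀r.D ⊓ B) ⊓ (¬A ⊓ ¬D)) unsat w.r.t. T
   all branches close; clash {A, ¬A} at x₀
2. Hence (∀r.D ⊓ B) ⊑ (A ⊔ D): entailed.

Yes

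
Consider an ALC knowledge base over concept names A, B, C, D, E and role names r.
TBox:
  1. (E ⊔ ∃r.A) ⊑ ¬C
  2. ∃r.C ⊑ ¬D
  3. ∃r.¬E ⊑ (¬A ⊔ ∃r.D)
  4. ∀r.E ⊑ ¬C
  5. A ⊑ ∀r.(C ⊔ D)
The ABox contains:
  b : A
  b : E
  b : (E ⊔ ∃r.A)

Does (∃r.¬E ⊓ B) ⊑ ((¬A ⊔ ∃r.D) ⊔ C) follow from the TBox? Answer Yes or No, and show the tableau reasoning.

Yes

1. (∃r.¬E ⊓ B) ⊑ ((¬A ⊔ ∃r.D) ⊔ C)  ⇔  ((∃r.¬E ⊓ B) ⊓ ((A ⊓ ∀r.¬D) ⊓ ¬C)) unsat w.r.t. T
   all branches close; clash {D, ¬D} at an ∃-successor
2. Hence (∃r.¬E ⊓ B) ⊑ ((¬A ⊔ ∃r.D) ⊔ C): entailed.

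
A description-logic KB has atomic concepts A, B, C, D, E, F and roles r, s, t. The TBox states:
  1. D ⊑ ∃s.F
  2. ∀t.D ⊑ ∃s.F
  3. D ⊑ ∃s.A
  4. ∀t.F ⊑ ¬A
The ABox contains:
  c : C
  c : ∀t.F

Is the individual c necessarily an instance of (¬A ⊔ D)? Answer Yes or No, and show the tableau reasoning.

Yes

1. c : (¬A ⊔ D)?  L(c) = {C, ∀t.F} ∪ {(A ⊓ ¬D)}
   clash {A, ¬A} at c — c ∈ (¬A ⊔ D)
2. Hence c : (¬A ⊔ D): entailed.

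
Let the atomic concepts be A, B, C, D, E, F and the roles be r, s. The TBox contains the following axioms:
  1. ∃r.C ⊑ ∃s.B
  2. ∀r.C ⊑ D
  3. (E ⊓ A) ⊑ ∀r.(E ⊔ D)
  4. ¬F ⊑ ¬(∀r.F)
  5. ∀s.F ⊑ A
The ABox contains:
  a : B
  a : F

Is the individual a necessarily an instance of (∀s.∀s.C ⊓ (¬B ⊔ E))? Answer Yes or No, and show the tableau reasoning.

No

1. a : (∀s.∀s.C ⊓ (¬B ⊔ E))?  L(a) = {B, F} ∪ {(∃s.∃s.¬C ⊔ (B ⊓ ¬E))}
   open: L(a) ⊇ {B, F, ¬E, ∀r.¬C, ∃r.¬C, …} (+ ∃-successors) — a ∉ (∀s.∀s.C ⊓ (¬B ⊔ E)) possible
2. Hence a : (∀s.∀s.C ⊓ (¬B ⊔ E)): not entailed.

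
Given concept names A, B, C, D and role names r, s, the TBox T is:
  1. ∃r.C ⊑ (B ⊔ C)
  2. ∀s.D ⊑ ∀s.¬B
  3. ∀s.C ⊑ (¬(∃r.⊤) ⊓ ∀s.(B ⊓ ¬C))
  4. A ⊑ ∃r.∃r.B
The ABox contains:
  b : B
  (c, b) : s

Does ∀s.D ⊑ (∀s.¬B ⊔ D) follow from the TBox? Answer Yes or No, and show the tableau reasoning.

1. ∀s.D ⊑ (∀s.¬B ⊔ D)  ⇔  (∀s.D ⊓ (∃s.B ⊓ ¬D)) unsat w.r.t. T
   all branches close; clash {B, ¬B} at an ∃-successor
2. Hence ∀s.D ⊑ (∀s.¬B ⊔ D): entailed.

Yes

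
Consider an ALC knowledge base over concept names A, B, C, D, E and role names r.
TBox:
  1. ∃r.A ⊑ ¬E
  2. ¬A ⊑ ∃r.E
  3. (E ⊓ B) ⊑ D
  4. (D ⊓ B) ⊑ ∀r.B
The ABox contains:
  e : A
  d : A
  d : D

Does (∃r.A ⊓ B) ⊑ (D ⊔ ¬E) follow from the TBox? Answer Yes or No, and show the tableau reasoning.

1. (∃r.A ⊓ B) ⊑ (D ⊔ ¬E)  ⇔  ((∃r.A ⊓ B) ⊓ (¬D ⊓ E)) unsat w.r.t. T
   all branches close; clash {D, ¬D} at x₀
2. Hence (∃r.A ⊓ B) ⊑ (D ⊔ ¬E): entailed.

Yes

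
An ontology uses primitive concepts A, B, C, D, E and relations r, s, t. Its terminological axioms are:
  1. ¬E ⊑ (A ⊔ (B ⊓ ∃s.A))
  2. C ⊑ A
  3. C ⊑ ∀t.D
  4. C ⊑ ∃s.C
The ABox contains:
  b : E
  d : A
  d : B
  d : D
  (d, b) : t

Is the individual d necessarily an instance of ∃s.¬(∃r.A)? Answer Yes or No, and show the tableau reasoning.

1. d : ∃s.¬(∃r.A)?  L(d) = {A, B, D} ∪ {∀s.∃r.A}
   open: L(d) ⊇ {A, B, D, E, ¬C, …} — d ∉ ∃s.¬(∃r.A) possible
2. Hence d : ∃s.¬(∃r.A): not entailed.

No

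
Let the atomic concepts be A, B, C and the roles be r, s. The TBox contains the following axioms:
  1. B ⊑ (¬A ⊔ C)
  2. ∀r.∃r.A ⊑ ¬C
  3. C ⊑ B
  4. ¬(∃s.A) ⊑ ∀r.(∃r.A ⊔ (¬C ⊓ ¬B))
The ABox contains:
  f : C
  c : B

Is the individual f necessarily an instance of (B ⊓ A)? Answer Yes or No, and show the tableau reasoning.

No

1. f : (B ⊓ A)?  L(f) = {C} ∪ {(¬B ⊔ ¬A)}
   apply at f: C⊑B
   open: L(f) ⊇ {B, C, ¬A, ∃r.∀r.¬A, ∃s.A} (+ ∃-successors) — f ∉ (B ⊓ A) possible
2. Hence f : (B ⊓ A): not entailed.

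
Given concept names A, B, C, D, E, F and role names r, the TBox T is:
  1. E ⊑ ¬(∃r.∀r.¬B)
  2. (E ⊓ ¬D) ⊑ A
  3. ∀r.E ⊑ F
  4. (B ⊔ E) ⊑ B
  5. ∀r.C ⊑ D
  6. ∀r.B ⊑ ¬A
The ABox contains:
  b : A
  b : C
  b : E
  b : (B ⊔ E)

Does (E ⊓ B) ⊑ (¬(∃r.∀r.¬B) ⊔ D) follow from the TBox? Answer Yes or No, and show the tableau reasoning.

1. (E ⊓ B) ⊑ (¬(∃r.∀r.¬B) ⊔ D)  ⇔  ((E ⊓ B) ⊓ (∃r.∀r.¬B ⊓ ¬D)) unsat w.r.t. T
   all branches close; clash {A, ¬A} at x₀
2. Hence (E ⊓ B) ⊑ (¬(∃r.∀r.¬B) ⊔ D): entailed.

Yes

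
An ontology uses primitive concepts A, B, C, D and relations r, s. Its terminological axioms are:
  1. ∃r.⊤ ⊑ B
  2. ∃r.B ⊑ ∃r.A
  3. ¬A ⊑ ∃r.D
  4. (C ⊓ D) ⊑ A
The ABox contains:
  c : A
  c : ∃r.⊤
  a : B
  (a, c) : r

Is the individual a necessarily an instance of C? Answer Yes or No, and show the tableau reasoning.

1. a : C?  L(a) = {B} ∪ {¬C}
   open: L(a) ⊇ {A, B, ¬C, ∃r.A} (+ ∃-successors) — a ∉ C possible
2. Hence a : C: not entailed.

No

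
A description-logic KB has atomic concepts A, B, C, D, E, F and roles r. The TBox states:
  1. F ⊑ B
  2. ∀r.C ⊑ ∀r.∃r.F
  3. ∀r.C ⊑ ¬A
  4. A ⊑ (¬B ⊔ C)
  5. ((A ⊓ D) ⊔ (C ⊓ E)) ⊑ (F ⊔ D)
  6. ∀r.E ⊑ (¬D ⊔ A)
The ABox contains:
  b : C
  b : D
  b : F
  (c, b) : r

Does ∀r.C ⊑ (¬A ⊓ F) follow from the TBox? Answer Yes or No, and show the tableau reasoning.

1. ∀r.C ⊑ (¬A ⊓ F)  ⇔  (∀r.C ⊓ (A ⊔ ¬F)) unsat w.r.t. T
   apply at x₀: ∀r.C⊑∀r.∃r.F; ∀r.C⊑¬A
   open: L(x₀) ⊇ {¬A, ¬C, ¬F, ∀r.C, ∀r.∃r.F, …} (+ ∃-successors)
2. Hence ∀r.C ⊑ (¬A ⊓ F): not entailed.

No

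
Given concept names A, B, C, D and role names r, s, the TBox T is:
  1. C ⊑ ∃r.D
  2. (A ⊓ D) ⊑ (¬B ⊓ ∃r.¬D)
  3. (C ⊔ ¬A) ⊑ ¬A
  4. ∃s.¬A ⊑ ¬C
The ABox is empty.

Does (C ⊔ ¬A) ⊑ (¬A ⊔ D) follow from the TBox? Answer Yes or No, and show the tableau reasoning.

Yes

1. (C ⊔ ¬A) ⊑ (¬A ⊔ D)  ⇔  ((C ⊔ ¬A) ⊓ (A ⊓ ¬D)) unsat w.r.t. T
   all branches close; clash {A, ¬A} at x₀
2. Hence (C ⊔ ¬A) ⊑ (¬A ⊔ D): entailed.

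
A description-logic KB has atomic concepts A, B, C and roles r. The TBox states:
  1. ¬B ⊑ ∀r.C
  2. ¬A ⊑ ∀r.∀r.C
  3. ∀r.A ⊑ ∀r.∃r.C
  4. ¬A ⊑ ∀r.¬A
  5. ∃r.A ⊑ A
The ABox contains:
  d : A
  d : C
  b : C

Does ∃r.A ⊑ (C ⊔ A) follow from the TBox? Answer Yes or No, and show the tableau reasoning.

Yes

1. ∃r.A ⊑ (C ⊔ A)  ⇔  (∃r.A ⊓ (¬C ⊓ ¬A)) unsat w.r.t. T
   all branches close; clash {A, ¬A} at an ∃-successor
2. Hence ∃r.A ⊑ (C ⊔ A): entailed.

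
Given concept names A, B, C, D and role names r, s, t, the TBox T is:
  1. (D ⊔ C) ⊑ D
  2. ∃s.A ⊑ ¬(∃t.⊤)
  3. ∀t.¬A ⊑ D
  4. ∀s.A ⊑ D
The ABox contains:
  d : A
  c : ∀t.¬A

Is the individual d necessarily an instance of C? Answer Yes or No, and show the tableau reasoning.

No

1. d : C?  L(d) = {A} ∪ {¬C}
   open: L(d) ⊇ {A, ¬C, ¬D, ∀s.¬A, ∃s.¬A, …} (+ ∃-successors) — d ∉ C possible
2. Hence d : C: not entailed.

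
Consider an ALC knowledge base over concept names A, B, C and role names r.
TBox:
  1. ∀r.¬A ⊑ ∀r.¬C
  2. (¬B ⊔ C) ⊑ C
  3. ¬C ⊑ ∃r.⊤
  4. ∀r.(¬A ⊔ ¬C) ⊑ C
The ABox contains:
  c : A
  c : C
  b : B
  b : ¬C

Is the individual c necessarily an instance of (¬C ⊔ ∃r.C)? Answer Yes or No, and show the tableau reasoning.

No

1. c : (¬C ⊔ ∃r.C)?  L(c) = {A, C} ∪ {(C ⊓ ∀r.¬C)}
   open: L(c) ⊇ {A, C, ∀r.¬C} — c ∉ (¬C ⊔ ∃r.C) possible
2. Hence c : (¬C ⊔ ∃r.C): not entailed.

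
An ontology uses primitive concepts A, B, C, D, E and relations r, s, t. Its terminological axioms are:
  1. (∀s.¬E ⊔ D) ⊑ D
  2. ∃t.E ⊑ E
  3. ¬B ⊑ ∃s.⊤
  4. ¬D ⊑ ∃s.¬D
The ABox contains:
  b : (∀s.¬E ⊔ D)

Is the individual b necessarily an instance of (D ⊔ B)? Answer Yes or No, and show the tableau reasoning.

Yes

1. b : (D ⊔ B)?  L(b) = {(∀s.¬E ⊔ D)} ∪ {(¬D ⊓ ¬B)}
   clash {D, ¬D} at b — b ∈ (D ⊔ B)
2. Hence b : (D ⊔ B): entailed.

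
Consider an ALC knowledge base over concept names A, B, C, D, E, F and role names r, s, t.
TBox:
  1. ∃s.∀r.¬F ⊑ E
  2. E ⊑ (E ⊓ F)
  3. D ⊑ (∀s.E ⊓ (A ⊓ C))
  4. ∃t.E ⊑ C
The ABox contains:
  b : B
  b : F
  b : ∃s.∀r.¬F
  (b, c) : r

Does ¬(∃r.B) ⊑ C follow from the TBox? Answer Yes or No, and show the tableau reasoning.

No

1. ¬(∃r.B) ⊑ C  ⇔  (∀r.¬B ⊓ ¬C) unsat w.r.t. T
   open: L(x₀) ⊇ {¬C, ¬D, ¬E, ∀r.¬B, ∀s.∃r.F, …}
2. Hence ¬(∃r.B) ⊑ C: not entailed.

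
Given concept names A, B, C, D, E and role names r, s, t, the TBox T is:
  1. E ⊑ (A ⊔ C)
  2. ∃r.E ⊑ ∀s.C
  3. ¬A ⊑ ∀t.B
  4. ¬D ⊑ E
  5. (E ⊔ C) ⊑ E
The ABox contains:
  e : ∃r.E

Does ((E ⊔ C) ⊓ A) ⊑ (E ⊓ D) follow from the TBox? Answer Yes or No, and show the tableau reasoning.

No

1. ((E ⊔ C) ⊓ A) ⊑ (E ⊓ D)  ⇔  (((E ⊔ C) ⊓ A) ⊓ (¬E ⊔ ¬D)) unsat w.r.t. T
   apply at x₀: (E ⊔ C)⊑E
   open: L(x₀) ⊇ {A, E, ¬D, ∀r.¬E}
2. Hence ((E ⊔ C) ⊓ A) ⊑ (E ⊓ D): not entailed.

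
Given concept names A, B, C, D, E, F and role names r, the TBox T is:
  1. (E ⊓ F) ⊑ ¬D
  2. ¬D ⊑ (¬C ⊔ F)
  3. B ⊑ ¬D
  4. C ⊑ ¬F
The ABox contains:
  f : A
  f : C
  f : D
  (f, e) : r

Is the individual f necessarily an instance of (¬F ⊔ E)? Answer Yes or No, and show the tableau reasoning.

1. f : (¬F ⊔ E)?  L(f) = {A, C, D} ∪ {(F ⊓ ¬E)}
   clash {D, ¬D} at f — f ∈ (¬F ⊔ E)
2. Hence f : (¬F ⊔ E): entailed.

Yes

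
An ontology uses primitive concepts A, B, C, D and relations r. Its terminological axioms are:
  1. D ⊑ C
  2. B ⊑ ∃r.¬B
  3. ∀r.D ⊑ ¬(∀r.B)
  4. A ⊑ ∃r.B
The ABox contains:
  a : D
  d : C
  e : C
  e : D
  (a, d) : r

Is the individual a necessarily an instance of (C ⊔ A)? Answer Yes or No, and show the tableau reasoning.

1. a : (C ⊔ A)?  L(a) = {D} ∪ {(¬C ⊓ ¬A)}
   clash {C, ¬C} at a — a ∈ (C ⊔ A)
2. Hence a : (C ⊔ A): entailed.

Yes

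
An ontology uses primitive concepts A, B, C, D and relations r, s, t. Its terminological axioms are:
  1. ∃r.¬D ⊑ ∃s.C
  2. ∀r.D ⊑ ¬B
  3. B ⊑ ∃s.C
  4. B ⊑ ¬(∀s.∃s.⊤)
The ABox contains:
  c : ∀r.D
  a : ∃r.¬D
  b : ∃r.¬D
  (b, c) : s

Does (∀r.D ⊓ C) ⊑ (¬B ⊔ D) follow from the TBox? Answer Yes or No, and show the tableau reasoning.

1. (∀r.D ⊓ C) ⊑ (¬B ⊔ D)  ⇔  ((∀r.D ⊓ C) ⊓ (B ⊓ ¬D)) unsat w.r.t. T
   all branches close; clash {B, ¬B} at x₀
2. Hence (∀r.D ⊓ C) ⊑ (¬B ⊔ D): entailed.

Yes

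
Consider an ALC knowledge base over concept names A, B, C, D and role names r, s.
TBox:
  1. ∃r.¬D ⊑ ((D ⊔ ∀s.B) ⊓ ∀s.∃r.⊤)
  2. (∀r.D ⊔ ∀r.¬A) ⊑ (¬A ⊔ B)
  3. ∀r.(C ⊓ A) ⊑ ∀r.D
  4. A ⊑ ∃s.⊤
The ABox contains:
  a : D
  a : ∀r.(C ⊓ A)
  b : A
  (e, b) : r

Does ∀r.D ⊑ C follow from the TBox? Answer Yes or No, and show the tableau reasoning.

No

1. ∀r.D ⊑ C  ⇔  (∀r.D ⊓ ¬C) unsat w.r.t. T
   open: L(x₀) ⊇ {¬A, ¬C, ∀r.D}
2. Hence ∀r.D ⊑ C: not entailed.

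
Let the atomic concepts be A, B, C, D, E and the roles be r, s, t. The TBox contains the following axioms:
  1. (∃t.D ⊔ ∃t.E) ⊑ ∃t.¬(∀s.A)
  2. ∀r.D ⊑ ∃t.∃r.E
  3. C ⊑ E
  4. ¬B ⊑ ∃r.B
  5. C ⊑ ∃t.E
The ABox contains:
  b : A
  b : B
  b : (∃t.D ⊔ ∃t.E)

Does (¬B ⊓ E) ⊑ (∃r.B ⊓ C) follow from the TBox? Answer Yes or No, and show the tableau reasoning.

No

1. (¬B ⊓ E) ⊑ (∃r.B ⊓ C)  ⇔  ((¬B ⊓ E) ⊓ (∀r.¬B ⊔ ¬C)) unsat w.r.t. T
   apply at x₀: ¬B⊑∃r.B
   open: L(x₀) ⊇ {E, ¬B, ¬C, ∀t.¬D, ∀t.¬E, …} (+ ∃-successors)
2. Hence (¬B ⊓ E) ⊑ (∃r.B ⊓ C): not entailed.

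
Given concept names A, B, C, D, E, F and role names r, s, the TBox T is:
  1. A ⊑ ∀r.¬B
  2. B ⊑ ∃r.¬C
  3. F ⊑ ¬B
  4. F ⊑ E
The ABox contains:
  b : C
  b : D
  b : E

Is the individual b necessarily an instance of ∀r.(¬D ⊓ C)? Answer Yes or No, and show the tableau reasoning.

No

1. b : ∀r.(¬D ⊓ C)?  L(b) = {C, D, E} ∪ {∃r.(D ⊔ ¬C)}
   open: L(b) ⊇ {C, D, E, ¬A, ¬B, …} (+ ∃-successors) — b ∉ ∀r.(¬D ⊓ C) possible
2. Hence b : ∀r.(¬D ⊓ C): not entailed.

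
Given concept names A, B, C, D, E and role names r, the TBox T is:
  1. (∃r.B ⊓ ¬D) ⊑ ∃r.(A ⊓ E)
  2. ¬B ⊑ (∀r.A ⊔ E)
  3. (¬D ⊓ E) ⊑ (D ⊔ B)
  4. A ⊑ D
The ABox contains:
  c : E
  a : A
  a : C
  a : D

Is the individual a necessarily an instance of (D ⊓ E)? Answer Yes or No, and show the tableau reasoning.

1. a : (D ⊓ E)?  L(a) = {A, C, D} ∪ {(¬D ⊔ ¬E)}
   open: L(a) ⊇ {A, B, C, D, ¬E} — a ∉ (D ⊓ E) possible
2. Hence a : (D ⊓ E): not entailed.

No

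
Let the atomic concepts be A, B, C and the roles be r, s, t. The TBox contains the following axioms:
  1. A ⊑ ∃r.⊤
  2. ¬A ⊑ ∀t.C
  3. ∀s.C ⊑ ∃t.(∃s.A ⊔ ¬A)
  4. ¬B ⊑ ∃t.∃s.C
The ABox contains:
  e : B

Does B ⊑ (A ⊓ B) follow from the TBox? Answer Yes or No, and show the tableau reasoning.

1. B ⊑ (A ⊓ B)  ⇔  (B ⊓ (¬A ⊔ ¬B)) unsat w.r.t. T
   open: L(x₀) ⊇ {B, ¬A, ∀t.C, ∃s.¬C} (+ ∃-successors)
2. Hence B ⊑ (A ⊓ B): not entailed.

No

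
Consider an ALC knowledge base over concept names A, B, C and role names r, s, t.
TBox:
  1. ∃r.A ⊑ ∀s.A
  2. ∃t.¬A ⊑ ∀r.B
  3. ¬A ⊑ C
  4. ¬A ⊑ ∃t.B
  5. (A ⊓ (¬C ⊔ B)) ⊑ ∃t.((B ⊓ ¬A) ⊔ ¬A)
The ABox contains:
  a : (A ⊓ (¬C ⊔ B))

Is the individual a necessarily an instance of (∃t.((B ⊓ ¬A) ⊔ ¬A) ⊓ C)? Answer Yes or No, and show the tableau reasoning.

1. a : (∃t.((B ⊓ ¬A) ⊔ ¬A) ⊓ C)?  L(a) = {(A ⊓ (¬C ⊔ B))} ∪ {(∀t.((¬B ⊔ A) ⊓ A) ⊔ ¬C)}
   apply at a: (A ⊓ (¬C ⊔ B))⊑∃t.((B ⊓ ¬A) ⊔ ¬A)
   open: L(a) ⊇ {A, ¬C, ∀r.B, ∀r.¬A, ∃t.((B ⊓ ¬A) ⊔ ¬A)} (+ ∃-successors) — a ∉ (∃t.((B ⊓ ¬A) ⊔ ¬A) ⊓ C) possible
2. Hence a : (∃t.((B ⊓ ¬A) ⊔ ¬A) ⊓ C): not entailed.

No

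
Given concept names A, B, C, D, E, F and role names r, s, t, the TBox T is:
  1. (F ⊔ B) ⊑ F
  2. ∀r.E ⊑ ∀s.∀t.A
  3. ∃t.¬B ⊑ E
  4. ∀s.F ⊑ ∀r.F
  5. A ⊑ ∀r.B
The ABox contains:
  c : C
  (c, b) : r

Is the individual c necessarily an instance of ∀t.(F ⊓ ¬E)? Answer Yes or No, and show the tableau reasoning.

No

1. c : ∀t.(F ⊓ ¬E)?  L(c) = {C} ∪ {∃t.(¬F ⊔ E)}
   open: L(c) ⊇ {C, ¬A, ¬B, ¬F, ∀t.B, …} (+ ∃-successors) — c ∉ ∀t.(F ⊓ ¬E) possible
2. Hence c : ∀t.(F ⊓ ¬E): not entailed.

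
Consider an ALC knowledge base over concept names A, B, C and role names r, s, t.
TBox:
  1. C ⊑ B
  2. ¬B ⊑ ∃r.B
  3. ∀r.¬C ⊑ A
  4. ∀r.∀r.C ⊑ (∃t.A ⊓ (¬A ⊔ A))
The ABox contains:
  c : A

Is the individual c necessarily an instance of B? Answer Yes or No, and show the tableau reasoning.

1. c : B?  L(c) = {A} ∪ {¬B}
   apply at c: ¬B⊑∃r.B
   open: L(c) ⊇ {A, ¬B, ¬C, ∃r.B, ∃r.∃r.¬C} (+ ∃-successors) — c ∉ B possible
2. Hence c : B: not entailed.

No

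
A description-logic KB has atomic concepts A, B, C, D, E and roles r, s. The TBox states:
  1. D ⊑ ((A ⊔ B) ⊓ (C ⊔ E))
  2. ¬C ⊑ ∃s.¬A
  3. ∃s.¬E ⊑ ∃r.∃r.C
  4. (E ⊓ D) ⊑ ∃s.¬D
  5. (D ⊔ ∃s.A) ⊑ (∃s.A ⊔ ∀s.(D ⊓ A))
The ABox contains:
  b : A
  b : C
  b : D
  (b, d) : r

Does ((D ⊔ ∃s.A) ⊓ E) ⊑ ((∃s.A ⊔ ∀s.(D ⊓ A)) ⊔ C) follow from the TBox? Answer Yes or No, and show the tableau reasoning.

Yes

1. ((D ⊔ ∃s.A) ⊓ E) ⊑ ((∃s.A ⊔ ∀s.(D ⊓ A)) ⊔ C)  ⇔  (((D ⊔ ∃s.A) ⊓ E) ⊓ ((∀s.¬A ⊓ ∃s.(¬D ⊔ ¬A)) ⊓ ¬C)) unsat w.r.t. T
   all branches close; clash {A, ¬A} at an ∃-successor
2. Hence ((D ⊔ ∃s.A) ⊓ E) ⊑ ((∃s.A ⊔ ∀s.(D ⊓ A)) ⊔ C): entailed.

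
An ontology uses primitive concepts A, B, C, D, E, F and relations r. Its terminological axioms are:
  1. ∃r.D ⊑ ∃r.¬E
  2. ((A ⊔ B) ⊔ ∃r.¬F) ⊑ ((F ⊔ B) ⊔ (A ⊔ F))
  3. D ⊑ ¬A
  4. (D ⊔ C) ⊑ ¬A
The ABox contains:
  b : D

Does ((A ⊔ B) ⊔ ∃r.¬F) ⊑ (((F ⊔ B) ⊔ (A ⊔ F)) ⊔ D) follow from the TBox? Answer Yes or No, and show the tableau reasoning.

1. ((A ⊔ B) ⊔ ∃r.¬F) ⊑ (((F ⊔ B) ⊔ (A ⊔ F)) ⊔ D)  ⇔  (((A ⊔ B) ⊔ ∃r.¬F) ⊓ (((¬F ⊓ ¬B) ⊓ (¬A ⊓ ¬F)) ⊓ ¬D)) unsat w.r.t. T
   all branches close; clash {F, ¬F} at x₀
2. Hence ((A ⊔ B) ⊔ ∃r.¬F) ⊑ (((F ⊔ B) ⊔ (A ⊔ F)) ⊔ D): entailed.

Yes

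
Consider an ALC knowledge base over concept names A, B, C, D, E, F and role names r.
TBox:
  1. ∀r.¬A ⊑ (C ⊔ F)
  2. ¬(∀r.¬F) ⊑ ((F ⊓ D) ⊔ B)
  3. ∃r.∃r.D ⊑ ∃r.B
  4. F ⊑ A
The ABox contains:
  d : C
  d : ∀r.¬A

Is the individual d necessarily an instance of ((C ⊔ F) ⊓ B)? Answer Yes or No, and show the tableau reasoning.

No

1. d : ((C ⊔ F) ⊓ B)?  L(d) = {C, ∀r.¬A} ∪ {((¬C ⊓ ¬F) ⊔ ¬B)}
   apply at d: ∀r.¬A⊑(C ⊔ F)
   open: L(d) ⊇ {C, ¬B, ¬F, ∀r.¬A, ∀r.¬F, …} — d ∉ ((C ⊔ F) ⊓ B) possible
2. Hence d : ((C ⊔ F) ⊓ B): not entailed.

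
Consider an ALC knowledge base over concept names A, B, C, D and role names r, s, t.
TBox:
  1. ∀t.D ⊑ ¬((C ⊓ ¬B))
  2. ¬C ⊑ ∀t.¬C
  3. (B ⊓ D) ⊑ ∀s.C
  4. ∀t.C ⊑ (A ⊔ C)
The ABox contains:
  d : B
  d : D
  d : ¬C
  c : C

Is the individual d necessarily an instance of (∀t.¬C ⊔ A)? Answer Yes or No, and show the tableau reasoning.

1. d : (∀t.¬C ⊔ A)?  L(d) = {B, D, ¬C} ∪ {(∃t.C ⊓ ¬A)}
   clash {C, ¬C} at d — d ∈ (∀t.¬C ⊔ A)
2. Hence d : (∀t.¬C ⊔ A): entailed.

Yes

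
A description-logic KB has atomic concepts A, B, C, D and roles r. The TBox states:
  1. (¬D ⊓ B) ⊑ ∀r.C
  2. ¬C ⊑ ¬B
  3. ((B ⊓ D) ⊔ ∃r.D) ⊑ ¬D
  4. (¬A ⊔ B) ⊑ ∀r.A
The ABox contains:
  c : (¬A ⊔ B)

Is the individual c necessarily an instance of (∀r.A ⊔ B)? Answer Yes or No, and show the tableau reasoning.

Yes

1. c : (∀r.A ⊔ B)?  L(c) = {(¬A ⊔ B)} ∪ {(∃r.¬A ⊓ ¬B)}
   clash {B, ¬B} at c — c ∈ (∀r.A ⊔ B)
2. Hence c : (∀r.A ⊔ B): entailed.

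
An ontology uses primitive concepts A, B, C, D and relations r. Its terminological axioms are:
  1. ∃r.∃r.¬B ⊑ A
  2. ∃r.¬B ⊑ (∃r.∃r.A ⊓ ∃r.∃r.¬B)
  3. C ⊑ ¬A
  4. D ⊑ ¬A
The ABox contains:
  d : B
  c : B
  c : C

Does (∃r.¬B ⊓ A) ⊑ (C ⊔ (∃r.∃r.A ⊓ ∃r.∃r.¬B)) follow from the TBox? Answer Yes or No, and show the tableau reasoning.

Yes

1. (∃r.¬B ⊓ A) ⊑ (C ⊔ (∃r.∃r.A ⊓ ∃r.∃r.¬B))  ⇔  ((∃r.¬B ⊓ A) ⊓ (¬C ⊓ (∀r.∀r.¬A ⊔ ∀r.∀r.B))) unsat w.r.t. T
   all branches close; clash {A, ¬A} at x₀
2. Hence (∃r.¬B ⊓ A) ⊑ (C ⊔ (∃r.∃r.A ⊓ ∃r.∃r.¬B)): entailed.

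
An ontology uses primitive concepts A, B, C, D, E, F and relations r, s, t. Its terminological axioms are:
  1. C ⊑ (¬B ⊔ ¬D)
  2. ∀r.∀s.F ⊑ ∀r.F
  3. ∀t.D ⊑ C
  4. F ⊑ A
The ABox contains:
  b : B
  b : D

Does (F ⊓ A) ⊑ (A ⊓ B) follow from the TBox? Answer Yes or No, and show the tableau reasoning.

1. (F ⊓ A) ⊑ (A ⊓ B)  ⇔  ((F ⊓ A) ⊓ (¬A ⊔ ¬B)) unsat w.r.t. T
   open: L(x₀) ⊇ {A, F, ¬B, ¬C, ∃r.∃s.¬F, …} (+ ∃-successors)
2. Hence (F ⊓ A) ⊑ (A ⊓ B): not entailed.

No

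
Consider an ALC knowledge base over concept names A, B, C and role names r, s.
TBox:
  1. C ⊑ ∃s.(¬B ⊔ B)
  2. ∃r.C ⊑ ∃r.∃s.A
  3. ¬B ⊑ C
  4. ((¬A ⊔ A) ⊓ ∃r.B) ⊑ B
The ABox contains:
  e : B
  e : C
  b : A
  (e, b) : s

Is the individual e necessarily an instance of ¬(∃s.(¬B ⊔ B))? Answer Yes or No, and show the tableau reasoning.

1. e : ¬(∃s.(¬B ⊔ B))?  L(e) = {B, C} ∪ {∃s.(¬B ⊔ B)}
   open: L(e) ⊇ {B, C, ∀r.¬C, ∃s.(¬B ⊔ B)} (+ ∃-successors) — e ∉ ¬(∃s.(¬B ⊔ B)) possible
2. Hence e : ¬(∃s.(¬B ⊔ B)): not entailed.

No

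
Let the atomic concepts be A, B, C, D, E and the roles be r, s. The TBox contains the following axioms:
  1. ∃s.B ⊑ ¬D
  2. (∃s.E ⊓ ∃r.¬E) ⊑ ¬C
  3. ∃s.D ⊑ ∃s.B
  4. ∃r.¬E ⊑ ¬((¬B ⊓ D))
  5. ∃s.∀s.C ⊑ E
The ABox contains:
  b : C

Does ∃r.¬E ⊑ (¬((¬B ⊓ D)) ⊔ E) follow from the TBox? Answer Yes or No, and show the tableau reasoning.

1. ∃r.¬E ⊑ (¬((¬B ⊓ D)) ⊔ E)  ⇔  (∃r.¬E ⊓ ((¬B ⊓ D) ⊓ ¬E)) unsat w.r.t. T
   all branches close; clash {D, ¬D} at x₀
2. Hence ∃r.¬E ⊑ (¬((¬B ⊓ D)) ⊔ E): entailed.

Yes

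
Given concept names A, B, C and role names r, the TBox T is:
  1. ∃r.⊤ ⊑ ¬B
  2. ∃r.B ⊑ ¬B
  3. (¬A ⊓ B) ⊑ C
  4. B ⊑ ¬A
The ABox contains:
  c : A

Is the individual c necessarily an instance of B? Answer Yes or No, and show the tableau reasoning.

No

1. c : B?  L(c) = {A} ∪ {¬B}
   open: L(c) ⊇ {A, ¬B} — c ∉ B possible
2. Hence c : B: not entailed.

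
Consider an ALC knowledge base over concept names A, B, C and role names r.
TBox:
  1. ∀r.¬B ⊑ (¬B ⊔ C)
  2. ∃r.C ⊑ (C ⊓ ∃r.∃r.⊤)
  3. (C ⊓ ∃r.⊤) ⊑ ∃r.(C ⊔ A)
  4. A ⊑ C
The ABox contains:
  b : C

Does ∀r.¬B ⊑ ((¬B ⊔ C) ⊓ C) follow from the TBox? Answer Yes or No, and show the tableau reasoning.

1. ∀r.¬B ⊑ ((¬B ⊔ C) ⊓ C)  ⇔  (∀r.¬B ⊓ ((B ⊓ ¬C) ⊔ ¬C)) unsat w.r.t. T
   apply at x₀: ∀r.¬B⊑(¬B ⊔ C)
   open: L(x₀) ⊇ {¬A, ¬B, ¬C, ∀r.¬B, ∀r.¬C}
2. Hence ∀r.¬B ⊑ ((¬B ⊔ C) ⊓ C): not entailed.

No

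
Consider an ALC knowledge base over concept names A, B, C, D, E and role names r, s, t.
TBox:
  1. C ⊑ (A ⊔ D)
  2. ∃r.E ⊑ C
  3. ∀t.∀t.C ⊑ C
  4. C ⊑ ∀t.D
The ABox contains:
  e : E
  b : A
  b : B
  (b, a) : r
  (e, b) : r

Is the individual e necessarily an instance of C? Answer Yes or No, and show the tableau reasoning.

No

1. e : C?  L(e) = {E} ∪ {¬C}
   open: L(e) ⊇ {E, ¬C, ∀r.¬E, ∃t.∃t.¬C} (+ ∃-successors) — e ∉ C possible
2. Hence e : C: not entailed.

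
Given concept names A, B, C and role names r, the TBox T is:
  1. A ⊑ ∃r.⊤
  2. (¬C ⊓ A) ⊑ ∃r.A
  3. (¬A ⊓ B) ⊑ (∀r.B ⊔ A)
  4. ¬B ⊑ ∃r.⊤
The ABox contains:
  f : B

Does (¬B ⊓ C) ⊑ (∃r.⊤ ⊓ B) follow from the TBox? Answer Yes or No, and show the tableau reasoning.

No

1. (¬B ⊓ C) ⊑ (∃r.⊤ ⊓ B)  ⇔  ((¬B ⊓ C) ⊓ (∀r.⊥ ⊔ ¬B)) unsat w.r.t. T
   apply at x₀: ¬B⊑∃r.⊤
   open: L(x₀) ⊇ {C, ¬B, ∃r.⊤} (+ ∃-successors)
2. Hence (¬B ⊓ C) ⊑ (∃r.⊤ ⊓ B): not entailed.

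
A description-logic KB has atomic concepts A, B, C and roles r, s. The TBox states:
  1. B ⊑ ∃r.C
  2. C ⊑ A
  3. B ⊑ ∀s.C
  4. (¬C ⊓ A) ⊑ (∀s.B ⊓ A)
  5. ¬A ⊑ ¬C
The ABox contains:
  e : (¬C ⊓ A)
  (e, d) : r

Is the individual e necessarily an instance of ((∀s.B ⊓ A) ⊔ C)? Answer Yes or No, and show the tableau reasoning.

Yes

1. e : ((∀s.B ⊓ A) ⊔ C)?  L(e) = {(¬C ⊓ A)} ∪ {((∃s.¬B ⊔ ¬A) ⊓ ¬C)}
   clash {A, ¬A} at e — e ∈ ((∀s.B ⊓ A) ⊔ C)
2. Hence e : ((∀s.B ⊓ A) ⊔ C): entailed.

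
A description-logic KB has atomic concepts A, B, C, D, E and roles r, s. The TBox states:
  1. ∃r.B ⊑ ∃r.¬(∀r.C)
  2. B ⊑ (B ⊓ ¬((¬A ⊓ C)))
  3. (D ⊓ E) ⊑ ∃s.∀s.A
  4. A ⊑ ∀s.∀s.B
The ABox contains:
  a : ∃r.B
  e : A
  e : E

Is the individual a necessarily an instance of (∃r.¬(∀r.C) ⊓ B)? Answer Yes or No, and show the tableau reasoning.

No

1. a : (∃r.¬(∀r.C) ⊓ B)?  L(a) = {∃r.B} ∪ {(∀r.∀r.C ⊔ ¬B)}
   apply at a: ∃r.B⊑∃r.¬(∀r.C)
   open: L(a) ⊇ {¬A, ¬B, ¬D, ∃r.B, ∃r.∃r.¬C} (+ ∃-successors) — a ∉ (∃r.¬(∀r.C) ⊓ B) possible
2. Hence a : (∃r.¬(∀r.C) ⊓ B): not entailed.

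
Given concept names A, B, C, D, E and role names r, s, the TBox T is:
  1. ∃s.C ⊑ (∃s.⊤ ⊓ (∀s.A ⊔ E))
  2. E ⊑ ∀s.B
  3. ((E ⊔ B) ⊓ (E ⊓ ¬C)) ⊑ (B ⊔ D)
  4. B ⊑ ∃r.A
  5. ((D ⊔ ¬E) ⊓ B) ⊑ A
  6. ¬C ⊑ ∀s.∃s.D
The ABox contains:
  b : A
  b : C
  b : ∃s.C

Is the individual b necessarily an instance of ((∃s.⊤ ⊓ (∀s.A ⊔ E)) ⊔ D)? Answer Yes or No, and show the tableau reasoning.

1. b : ((∃s.⊤ ⊓ (∀s.A ⊔ E)) ⊔ D)?  L(b) = {A, C, ∃s.C} ∪ {((∀s.⊥ ⊔ (∃s.¬A ⊓ ¬E)) ⊓ ¬D)}
   clash {D, ¬D} at b — b ∈ ((∃s.⊤ ⊓ (∀s.A ⊔ E)) ⊔ D)
2. Hence b : ((∃s.⊤ ⊓ (∀s.A ⊔ E)) ⊔ D): entailed.

Yes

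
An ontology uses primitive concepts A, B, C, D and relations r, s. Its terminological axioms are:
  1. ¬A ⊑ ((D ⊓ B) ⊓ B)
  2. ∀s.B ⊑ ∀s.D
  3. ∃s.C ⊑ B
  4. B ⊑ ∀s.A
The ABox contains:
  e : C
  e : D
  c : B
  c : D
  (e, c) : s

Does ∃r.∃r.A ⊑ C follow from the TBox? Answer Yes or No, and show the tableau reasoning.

No

1. ∃r.∃r.A ⊑ C  ⇔  (∃r.∃r.A ⊓ ¬C) unsat w.r.t. T
   open: L(x₀) ⊇ {A, ¬B, ¬C, ∀s.¬C, ∃r.∃r.A, …} (+ ∃-successors)
2. Hence ∃r.∃r.A ⊑ C: not entailed.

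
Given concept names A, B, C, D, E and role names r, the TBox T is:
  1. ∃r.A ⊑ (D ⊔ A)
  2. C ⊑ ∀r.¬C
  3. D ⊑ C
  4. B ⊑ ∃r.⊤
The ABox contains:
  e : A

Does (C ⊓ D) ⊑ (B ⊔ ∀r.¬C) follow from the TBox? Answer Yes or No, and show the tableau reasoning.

1. (C ⊓ D) ⊑ (B ⊔ ∀r.¬C)  ⇔  ((C ⊓ D) ⊓ (¬B ⊓ ∃r.C)) unsat w.r.t. T
   all branches close; clash {C, ¬C} at an ∃-successor
2. Hence (C ⊓ D) ⊑ (B ⊔ ∀r.¬C): entailed.

Yes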